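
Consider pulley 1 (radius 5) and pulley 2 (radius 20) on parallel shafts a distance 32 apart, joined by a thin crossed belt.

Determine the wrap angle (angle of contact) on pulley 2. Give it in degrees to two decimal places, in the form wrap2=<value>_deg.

crossed belt: β = asin((r1+r2)/C) = asin(25/32) = 51.3752°
wrap1 = wrap2 = π + 2β = 282.7503°

wrap2=282.75_deg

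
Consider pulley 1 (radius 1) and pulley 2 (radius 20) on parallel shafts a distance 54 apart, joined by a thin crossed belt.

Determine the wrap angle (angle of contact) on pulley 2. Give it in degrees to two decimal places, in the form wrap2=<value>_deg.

crossed belt: β = asin((r1+r2)/C) = asin(21/54) = 22.8854°
wrap1 = wrap2 = π + 2β = 225.7708°

wrap2=225.77_deg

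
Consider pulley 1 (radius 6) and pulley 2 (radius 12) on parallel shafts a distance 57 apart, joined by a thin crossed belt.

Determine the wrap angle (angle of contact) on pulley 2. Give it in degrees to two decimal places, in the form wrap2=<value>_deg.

wrap2=216.82_deg

crossed belt: β = asin((r1+r2)/C) = asin(18/57) = 18.4085°
wrap1 = wrap2 = π + 2β = 216.8170°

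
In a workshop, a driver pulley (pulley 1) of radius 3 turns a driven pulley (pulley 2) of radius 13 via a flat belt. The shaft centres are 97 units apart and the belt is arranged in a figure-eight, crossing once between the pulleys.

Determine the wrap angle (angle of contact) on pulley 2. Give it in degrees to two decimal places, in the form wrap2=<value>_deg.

wrap2=198.99_deg

crossed belt: β = asin((r1+r2)/C) = asin(16/97) = 9.4942°
wrap1 = wrap2 = π + 2β = 198.9885°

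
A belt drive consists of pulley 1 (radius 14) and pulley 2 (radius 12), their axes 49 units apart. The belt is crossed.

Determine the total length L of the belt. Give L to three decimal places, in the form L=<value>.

crossed belt: β = asin((r1+r2)/C) = asin(26/49) = 32.0468°
wrap1 = wrap2 = π + 2β = 244.0937°
tangent length = C·cosβ = 41.5331
L = (r1+r2)·wrap + 2·C·cosβ = 26·4.2602 + 2·41.5331 = 193.8324

L=193.832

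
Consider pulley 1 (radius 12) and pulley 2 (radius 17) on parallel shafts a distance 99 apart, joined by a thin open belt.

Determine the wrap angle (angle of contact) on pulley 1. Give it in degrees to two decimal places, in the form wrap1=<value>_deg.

wrap1=174.21_deg

open belt: β = asin((r2−r1)/C) = asin(5/99) = 2.8950°
wrap1 = π − 2β = 174.2101°
wrap2 = π + 2β = 185.7899°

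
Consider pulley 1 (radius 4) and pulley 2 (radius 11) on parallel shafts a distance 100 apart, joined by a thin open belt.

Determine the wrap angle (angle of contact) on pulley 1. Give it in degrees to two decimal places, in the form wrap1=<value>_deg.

wrap1=171.97_deg

open belt: β = asin((r2−r1)/C) = asin(7/100) = 4.0140°
wrap1 = π − 2β = 171.9720°
wrap2 = π + 2β = 188.0280°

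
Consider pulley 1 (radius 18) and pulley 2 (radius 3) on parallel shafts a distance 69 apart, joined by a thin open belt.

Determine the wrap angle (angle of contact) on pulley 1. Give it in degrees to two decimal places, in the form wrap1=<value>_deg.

open belt: β = asin((r2−r1)/C) = asin(-15/69) = -12.5559°
wrap1 = π − 2β = 205.1117°
wrap2 = π + 2β = 154.8883°

wrap1=205.11_deg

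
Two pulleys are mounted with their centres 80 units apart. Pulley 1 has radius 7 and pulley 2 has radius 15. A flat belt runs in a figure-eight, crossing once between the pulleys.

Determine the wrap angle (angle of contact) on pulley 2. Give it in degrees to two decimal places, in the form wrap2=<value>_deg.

crossed belt: β = asin((r1+r2)/C) = asin(22/80) = 15.9620°
wrap1 = wrap2 = π + 2β = 211.9240°

wrap2=211.92_deg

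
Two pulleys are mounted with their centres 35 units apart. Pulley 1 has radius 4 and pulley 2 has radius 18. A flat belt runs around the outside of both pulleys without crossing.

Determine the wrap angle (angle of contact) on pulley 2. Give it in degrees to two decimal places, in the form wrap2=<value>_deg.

open belt: β = asin((r2−r1)/C) = asin(14/35) = 23.5782°
wrap1 = π − 2β = 132.8436°
wrap2 = π + 2β = 227.1564°

wrap2=227.16_deg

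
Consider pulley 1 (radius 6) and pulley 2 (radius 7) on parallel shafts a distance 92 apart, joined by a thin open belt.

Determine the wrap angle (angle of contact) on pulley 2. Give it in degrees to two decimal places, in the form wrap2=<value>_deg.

wrap2=181.25_deg

open belt: β = asin((r2−r1)/C) = asin(1/92) = 0.6228°
wrap1 = π − 2β = 178.7544°
wrap2 = π + 2β = 181.2456°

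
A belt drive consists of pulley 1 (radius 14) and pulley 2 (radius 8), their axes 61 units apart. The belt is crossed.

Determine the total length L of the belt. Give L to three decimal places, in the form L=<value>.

crossed belt: β = asin((r1+r2)/C) = asin(22/61) = 21.1405°
wrap1 = wrap2 = π + 2β = 222.2809°
tangent length = C·cosβ = 56.8946
L = (r1+r2)·wrap + 2·C·cosβ = 22·3.8795 + 2·56.8946 = 199.1390

L=199.139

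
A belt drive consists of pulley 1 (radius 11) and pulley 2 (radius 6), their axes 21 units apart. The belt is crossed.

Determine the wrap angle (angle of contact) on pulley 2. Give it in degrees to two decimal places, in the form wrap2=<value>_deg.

wrap2=288.10_deg

crossed belt: β = asin((r1+r2)/C) = asin(17/21) = 54.0494°
wrap1 = wrap2 = π + 2β = 288.0989°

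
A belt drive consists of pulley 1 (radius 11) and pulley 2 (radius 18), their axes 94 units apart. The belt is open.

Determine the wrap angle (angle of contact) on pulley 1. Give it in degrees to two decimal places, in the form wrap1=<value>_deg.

wrap1=171.46_deg

open belt: β = asin((r2−r1)/C) = asin(7/94) = 4.2707°
wrap1 = π − 2β = 171.4587°
wrap2 = π + 2β = 188.5413°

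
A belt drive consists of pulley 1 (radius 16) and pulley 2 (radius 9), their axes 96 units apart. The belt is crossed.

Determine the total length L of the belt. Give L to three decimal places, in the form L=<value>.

crossed belt: β = asin((r1+r2)/C) = asin(25/96) = 15.0948°
wrap1 = wrap2 = π + 2β = 210.1896°
tangent length = C·cosβ = 92.6876
L = (r1+r2)·wrap + 2·C·cosβ = 25·3.6685 + 2·92.6876 = 277.0878

L=277.088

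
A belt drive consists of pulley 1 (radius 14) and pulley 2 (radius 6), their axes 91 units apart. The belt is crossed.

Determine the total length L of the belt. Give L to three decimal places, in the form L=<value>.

L=249.245

crossed belt: β = asin((r1+r2)/C) = asin(20/91) = 12.6961°
wrap1 = wrap2 = π + 2β = 205.3922°
tangent length = C·cosβ = 88.7750
L = (r1+r2)·wrap + 2·C·cosβ = 20·3.5848 + 2·88.7750 = 249.2454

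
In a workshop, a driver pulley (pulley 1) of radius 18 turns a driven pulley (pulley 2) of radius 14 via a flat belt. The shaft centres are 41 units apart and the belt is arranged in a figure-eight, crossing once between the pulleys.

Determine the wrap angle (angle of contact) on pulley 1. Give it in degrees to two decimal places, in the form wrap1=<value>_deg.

wrap1=282.61_deg

crossed belt: β = asin((r1+r2)/C) = asin(32/41) = 51.3053°
wrap1 = wrap2 = π + 2β = 282.6105°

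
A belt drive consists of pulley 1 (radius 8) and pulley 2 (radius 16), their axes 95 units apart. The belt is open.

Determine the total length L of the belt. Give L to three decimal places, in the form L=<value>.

open belt: β = asin((r2−r1)/C) = asin(8/95) = 4.8306°
wrap1 = π − 2β = 170.3387°
wrap2 = π + 2β = 189.6613°
tangent length = C·cosβ = 94.6626
L = r1·wrap1 + r2·wrap2 + 2·C·cosβ = 8·2.9730 + 16·3.3102 + 2·94.6626 = 266.0723

L=266.072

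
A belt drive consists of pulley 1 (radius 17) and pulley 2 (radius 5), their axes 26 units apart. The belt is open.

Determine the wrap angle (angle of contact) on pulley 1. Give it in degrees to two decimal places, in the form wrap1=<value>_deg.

open belt: β = asin((r2−r1)/C) = asin(-12/26) = -27.4864°
wrap1 = π − 2β = 234.9729°
wrap2 = π + 2β = 125.0271°

wrap1=234.97_deg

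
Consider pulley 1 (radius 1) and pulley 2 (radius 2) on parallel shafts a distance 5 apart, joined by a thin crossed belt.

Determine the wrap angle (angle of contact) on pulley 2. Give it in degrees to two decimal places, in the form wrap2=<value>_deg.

wrap2=253.74_deg

crossed belt: β = asin((r1+r2)/C) = asin(3/5) = 36.8699°
wrap1 = wrap2 = π + 2β = 253.7398°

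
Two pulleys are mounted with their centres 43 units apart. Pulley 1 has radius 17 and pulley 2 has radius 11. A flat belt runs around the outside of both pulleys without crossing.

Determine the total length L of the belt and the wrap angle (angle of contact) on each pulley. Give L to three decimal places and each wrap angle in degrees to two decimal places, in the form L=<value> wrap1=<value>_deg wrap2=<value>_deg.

open belt: β = asin((r2−r1)/C) = asin(-6/43) = -8.0209°
wrap1 = π − 2β = 196.0419°
wrap2 = π + 2β = 163.9581°
tangent length = C·cosβ = 42.5793
L = r1·wrap1 + r2·wrap2 + 2·C·cosβ = 17·3.4216 + 11·2.8616 + 2·42.5793 = 174.8032

L=174.803 wrap1=196.04_deg wrap2=163.96_deg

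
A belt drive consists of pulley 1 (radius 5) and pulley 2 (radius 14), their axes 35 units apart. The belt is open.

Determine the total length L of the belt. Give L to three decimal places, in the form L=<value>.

L=132.018

open belt: β = asin((r2−r1)/C) = asin(9/35) = 14.9006°
wrap1 = π − 2β = 150.1988°
wrap2 = π + 2β = 209.8012°
tangent length = C·cosβ = 33.8231
L = r1·wrap1 + r2·wrap2 + 2·C·cosβ = 5·2.6215 + 14·3.6617 + 2·33.8231 = 132.0176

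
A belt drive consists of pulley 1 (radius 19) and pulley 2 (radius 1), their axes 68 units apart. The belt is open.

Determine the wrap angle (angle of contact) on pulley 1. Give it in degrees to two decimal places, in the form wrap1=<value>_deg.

wrap1=210.70_deg

open belt: β = asin((r2−r1)/C) = asin(-18/68) = -15.3495°
wrap1 = π − 2β = 210.6990°
wrap2 = π + 2β = 149.3010°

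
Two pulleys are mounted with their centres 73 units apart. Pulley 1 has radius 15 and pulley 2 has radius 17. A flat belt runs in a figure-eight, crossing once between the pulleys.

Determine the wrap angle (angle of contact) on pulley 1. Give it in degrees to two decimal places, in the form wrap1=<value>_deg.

wrap1=232.00_deg

crossed belt: β = asin((r1+r2)/C) = asin(32/73) = 25.9990°
wrap1 = wrap2 = π + 2β = 231.9981°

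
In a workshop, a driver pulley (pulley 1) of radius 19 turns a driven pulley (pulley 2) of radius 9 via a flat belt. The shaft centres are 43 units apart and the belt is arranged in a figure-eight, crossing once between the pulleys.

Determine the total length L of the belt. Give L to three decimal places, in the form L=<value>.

crossed belt: β = asin((r1+r2)/C) = asin(28/43) = 40.6293°
wrap1 = wrap2 = π + 2β = 261.2587°
tangent length = C·cosβ = 32.6343
L = (r1+r2)·wrap + 2·C·cosβ = 28·4.5598 + 2·32.6343 = 192.9437

L=192.944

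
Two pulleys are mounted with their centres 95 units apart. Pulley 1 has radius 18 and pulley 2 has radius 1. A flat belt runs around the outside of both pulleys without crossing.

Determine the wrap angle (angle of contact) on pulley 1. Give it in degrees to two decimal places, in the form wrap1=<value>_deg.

open belt: β = asin((r2−r1)/C) = asin(-17/95) = -10.3085°
wrap1 = π − 2β = 200.6169°
wrap2 = π + 2β = 159.3831°

wrap1=200.62_deg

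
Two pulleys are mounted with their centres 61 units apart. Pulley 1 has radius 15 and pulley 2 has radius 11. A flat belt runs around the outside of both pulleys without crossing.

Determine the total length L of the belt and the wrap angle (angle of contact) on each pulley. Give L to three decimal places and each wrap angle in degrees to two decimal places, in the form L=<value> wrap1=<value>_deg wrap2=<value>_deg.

open belt: β = asin((r2−r1)/C) = asin(-4/61) = -3.7598°
wrap1 = π − 2β = 187.5196°
wrap2 = π + 2β = 172.4804°
tangent length = C·cosβ = 60.8687
L = r1·wrap1 + r2·wrap2 + 2·C·cosβ = 15·3.2728 + 11·3.0104 + 2·60.8687 = 203.9438

L=203.944 wrap1=187.52_deg wrap2=172.48_deg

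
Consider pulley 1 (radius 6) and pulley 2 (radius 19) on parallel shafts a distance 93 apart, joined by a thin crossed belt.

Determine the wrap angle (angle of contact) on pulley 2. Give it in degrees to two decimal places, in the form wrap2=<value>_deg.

crossed belt: β = asin((r1+r2)/C) = asin(25/93) = 15.5939°
wrap1 = wrap2 = π + 2β = 211.1878°

wrap2=211.19_deg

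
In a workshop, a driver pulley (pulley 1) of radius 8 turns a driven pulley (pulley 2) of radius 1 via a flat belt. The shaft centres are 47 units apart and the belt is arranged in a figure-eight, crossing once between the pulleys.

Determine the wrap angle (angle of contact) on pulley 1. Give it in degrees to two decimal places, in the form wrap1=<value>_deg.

wrap1=202.08_deg

crossed belt: β = asin((r1+r2)/C) = asin(9/47) = 11.0397°
wrap1 = wrap2 = π + 2β = 202.0794°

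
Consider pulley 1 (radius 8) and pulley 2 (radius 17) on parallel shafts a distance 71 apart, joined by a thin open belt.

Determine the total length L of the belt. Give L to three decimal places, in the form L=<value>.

L=221.682

open belt: β = asin((r2−r1)/C) = asin(9/71) = 7.2824°
wrap1 = π − 2β = 165.4351°
wrap2 = π + 2β = 194.5649°
tangent length = C·cosβ = 70.4273
L = r1·wrap1 + r2·wrap2 + 2·C·cosβ = 8·2.8874 + 17·3.3958 + 2·70.4273 = 221.6822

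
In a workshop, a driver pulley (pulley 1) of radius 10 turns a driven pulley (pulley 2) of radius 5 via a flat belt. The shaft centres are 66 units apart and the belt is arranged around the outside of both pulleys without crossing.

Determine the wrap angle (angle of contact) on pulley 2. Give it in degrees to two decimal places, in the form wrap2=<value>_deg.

wrap2=171.31_deg

open belt: β = asin((r2−r1)/C) = asin(-5/66) = -4.3448°
wrap1 = π − 2β = 188.6895°
wrap2 = π + 2β = 171.3105°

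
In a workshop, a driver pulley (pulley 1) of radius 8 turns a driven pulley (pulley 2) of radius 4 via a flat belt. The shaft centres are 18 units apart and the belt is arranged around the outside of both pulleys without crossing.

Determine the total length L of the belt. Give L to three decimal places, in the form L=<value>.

L=74.592

open belt: β = asin((r2−r1)/C) = asin(-4/18) = -12.8396°
wrap1 = π − 2β = 205.6792°
wrap2 = π + 2β = 154.3208°
tangent length = C·cosβ = 17.5499
L = r1·wrap1 + r2·wrap2 + 2·C·cosβ = 8·3.5898 + 4·2.6934 + 2·17.5499 = 74.5917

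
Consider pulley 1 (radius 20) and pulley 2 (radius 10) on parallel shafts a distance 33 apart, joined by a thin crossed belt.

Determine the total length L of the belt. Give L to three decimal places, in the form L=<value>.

L=190.209

crossed belt: β = asin((r1+r2)/C) = asin(30/33) = 65.3800°
wrap1 = wrap2 = π + 2β = 310.7600°
tangent length = C·cosβ = 13.7477
L = (r1+r2)·wrap + 2·C·cosβ = 30·5.4238 + 2·13.7477 = 190.2090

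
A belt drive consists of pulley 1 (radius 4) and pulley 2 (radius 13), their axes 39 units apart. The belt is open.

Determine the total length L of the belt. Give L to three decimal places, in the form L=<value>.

L=133.493

open belt: β = asin((r2−r1)/C) = asin(9/39) = 13.3424°
wrap1 = π − 2β = 153.3153°
wrap2 = π + 2β = 206.6847°
tangent length = C·cosβ = 37.9473
L = r1·wrap1 + r2·wrap2 + 2·C·cosβ = 4·2.6759 + 13·3.6073 + 2·37.9473 = 133.4934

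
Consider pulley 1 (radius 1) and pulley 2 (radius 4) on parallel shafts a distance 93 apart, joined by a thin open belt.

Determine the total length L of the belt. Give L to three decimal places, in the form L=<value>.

open belt: β = asin((r2−r1)/C) = asin(3/93) = 1.8486°
wrap1 = π − 2β = 176.3029°
wrap2 = π + 2β = 183.6971°
tangent length = C·cosβ = 92.9516
L = r1·wrap1 + r2·wrap2 + 2·C·cosβ = 1·3.0771 + 4·3.2061 + 2·92.9516 = 201.8047

L=201.805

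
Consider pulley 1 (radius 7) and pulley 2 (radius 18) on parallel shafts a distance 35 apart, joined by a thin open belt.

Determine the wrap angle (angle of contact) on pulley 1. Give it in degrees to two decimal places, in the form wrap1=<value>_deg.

open belt: β = asin((r2−r1)/C) = asin(11/35) = 18.3177°
wrap1 = π − 2β = 143.3646°
wrap2 = π + 2β = 216.6354°

wrap1=143.36_deg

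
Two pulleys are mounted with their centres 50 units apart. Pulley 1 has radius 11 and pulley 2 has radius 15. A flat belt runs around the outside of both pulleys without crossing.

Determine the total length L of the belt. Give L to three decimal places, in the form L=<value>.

open belt: β = asin((r2−r1)/C) = asin(4/50) = 4.5886°
wrap1 = π − 2β = 170.8229°
wrap2 = π + 2β = 189.1771°
tangent length = C·cosβ = 49.8397
L = r1·wrap1 + r2·wrap2 + 2·C·cosβ = 11·2.9814 + 15·3.3018 + 2·49.8397 = 182.0016

L=182.002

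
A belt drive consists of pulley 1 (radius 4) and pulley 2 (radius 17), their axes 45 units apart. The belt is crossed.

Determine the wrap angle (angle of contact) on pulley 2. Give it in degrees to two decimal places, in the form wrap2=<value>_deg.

wrap2=235.64_deg

crossed belt: β = asin((r1+r2)/C) = asin(21/45) = 27.8181°
wrap1 = wrap2 = π + 2β = 235.6363°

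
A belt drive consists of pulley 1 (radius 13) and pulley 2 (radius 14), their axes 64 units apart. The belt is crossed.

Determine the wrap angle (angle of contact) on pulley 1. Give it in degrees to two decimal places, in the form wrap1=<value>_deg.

wrap1=229.91_deg

crossed belt: β = asin((r1+r2)/C) = asin(27/64) = 24.9530°
wrap1 = wrap2 = π + 2β = 229.9060°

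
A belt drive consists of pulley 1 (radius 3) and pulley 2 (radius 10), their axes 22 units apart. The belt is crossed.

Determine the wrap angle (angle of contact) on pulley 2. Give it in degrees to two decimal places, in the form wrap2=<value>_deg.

crossed belt: β = asin((r1+r2)/C) = asin(13/22) = 36.2215°
wrap1 = wrap2 = π + 2β = 252.4431°

wrap2=252.44_deg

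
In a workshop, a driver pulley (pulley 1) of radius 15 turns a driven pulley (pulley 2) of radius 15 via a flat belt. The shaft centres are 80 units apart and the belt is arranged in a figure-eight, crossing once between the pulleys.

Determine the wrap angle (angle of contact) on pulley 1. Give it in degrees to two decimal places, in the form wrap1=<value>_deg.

wrap1=224.05_deg

crossed belt: β = asin((r1+r2)/C) = asin(30/80) = 22.0243°
wrap1 = wrap2 = π + 2β = 224.0486°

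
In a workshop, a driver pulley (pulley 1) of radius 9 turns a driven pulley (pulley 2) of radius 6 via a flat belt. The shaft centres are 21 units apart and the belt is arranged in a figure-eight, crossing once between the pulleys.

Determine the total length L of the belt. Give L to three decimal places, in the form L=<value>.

crossed belt: β = asin((r1+r2)/C) = asin(15/21) = 45.5847°
wrap1 = wrap2 = π + 2β = 271.1694°
tangent length = C·cosβ = 14.6969
L = (r1+r2)·wrap + 2·C·cosβ = 15·4.7328 + 2·14.6969 = 100.3859

L=100.386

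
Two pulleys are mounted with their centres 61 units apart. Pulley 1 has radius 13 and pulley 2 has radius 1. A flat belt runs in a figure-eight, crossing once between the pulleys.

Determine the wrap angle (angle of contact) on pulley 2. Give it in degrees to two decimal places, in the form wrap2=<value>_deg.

crossed belt: β = asin((r1+r2)/C) = asin(14/61) = 13.2681°
wrap1 = wrap2 = π + 2β = 206.5362°

wrap2=206.54_deg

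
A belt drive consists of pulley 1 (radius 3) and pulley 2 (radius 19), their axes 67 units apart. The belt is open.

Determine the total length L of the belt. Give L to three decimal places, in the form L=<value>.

open belt: β = asin((r2−r1)/C) = asin(16/67) = 13.8161°
wrap1 = π − 2β = 152.3678°
wrap2 = π + 2β = 207.6322°
tangent length = C·cosβ = 65.0615
L = r1·wrap1 + r2·wrap2 + 2·C·cosβ = 3·2.6593 + 19·3.6239 + 2·65.0615 = 206.9544

L=206.954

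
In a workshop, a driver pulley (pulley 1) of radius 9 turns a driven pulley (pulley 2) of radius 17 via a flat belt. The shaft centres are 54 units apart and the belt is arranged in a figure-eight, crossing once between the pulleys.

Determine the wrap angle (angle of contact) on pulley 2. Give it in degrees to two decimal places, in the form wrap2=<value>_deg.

wrap2=237.56_deg

crossed belt: β = asin((r1+r2)/C) = asin(26/54) = 28.7822°
wrap1 = wrap2 = π + 2β = 237.5644°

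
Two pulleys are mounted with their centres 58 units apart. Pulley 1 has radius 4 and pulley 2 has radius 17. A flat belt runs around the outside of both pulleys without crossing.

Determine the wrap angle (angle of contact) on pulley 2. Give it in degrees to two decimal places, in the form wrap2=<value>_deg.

open belt: β = asin((r2−r1)/C) = asin(13/58) = 12.9522°
wrap1 = π − 2β = 154.0956°
wrap2 = π + 2β = 205.9044°

wrap2=205.90_deg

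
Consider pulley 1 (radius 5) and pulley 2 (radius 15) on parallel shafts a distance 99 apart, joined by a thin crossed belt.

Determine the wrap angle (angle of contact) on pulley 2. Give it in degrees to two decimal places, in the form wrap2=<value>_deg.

wrap2=203.31_deg

crossed belt: β = asin((r1+r2)/C) = asin(20/99) = 11.6551°
wrap1 = wrap2 = π + 2β = 203.3102°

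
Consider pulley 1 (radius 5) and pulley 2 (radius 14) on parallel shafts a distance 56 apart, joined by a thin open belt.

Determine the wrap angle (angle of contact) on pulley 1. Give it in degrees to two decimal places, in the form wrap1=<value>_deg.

open belt: β = asin((r2−r1)/C) = asin(9/56) = 9.2484°
wrap1 = π − 2β = 161.5033°
wrap2 = π + 2β = 198.4967°

wrap1=161.50_deg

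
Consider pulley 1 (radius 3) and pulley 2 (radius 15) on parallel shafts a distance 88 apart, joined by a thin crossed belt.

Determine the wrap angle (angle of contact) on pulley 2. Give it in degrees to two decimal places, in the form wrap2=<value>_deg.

crossed belt: β = asin((r1+r2)/C) = asin(18/88) = 11.8029°
wrap1 = wrap2 = π + 2β = 203.6058°

wrap2=203.61_deg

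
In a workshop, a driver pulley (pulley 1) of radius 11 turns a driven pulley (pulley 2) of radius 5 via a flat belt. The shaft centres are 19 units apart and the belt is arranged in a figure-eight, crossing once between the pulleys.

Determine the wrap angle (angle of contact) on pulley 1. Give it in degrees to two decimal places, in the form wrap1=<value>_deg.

crossed belt: β = asin((r1+r2)/C) = asin(16/19) = 57.3631°
wrap1 = wrap2 = π + 2β = 294.7262°

wrap1=294.73_deg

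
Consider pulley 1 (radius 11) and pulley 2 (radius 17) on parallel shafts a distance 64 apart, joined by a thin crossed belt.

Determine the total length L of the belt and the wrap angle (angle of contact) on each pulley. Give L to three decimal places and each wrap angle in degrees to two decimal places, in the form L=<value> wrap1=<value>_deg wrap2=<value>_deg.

L=228.422 wrap1=231.89_deg wrap2=231.89_deg

crossed belt: β = asin((r1+r2)/C) = asin(28/64) = 25.9445°
wrap1 = wrap2 = π + 2β = 231.8890°
tangent length = C·cosβ = 57.5500
L = (r1+r2)·wrap + 2·C·cosβ = 28·4.0472 + 2·57.5500 = 228.4223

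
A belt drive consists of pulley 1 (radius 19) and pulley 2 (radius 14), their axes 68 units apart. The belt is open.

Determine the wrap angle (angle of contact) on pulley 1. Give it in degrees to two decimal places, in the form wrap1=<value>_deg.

wrap1=188.43_deg

open belt: β = asin((r2−r1)/C) = asin(-5/68) = -4.2167°
wrap1 = π − 2β = 188.4335°
wrap2 = π + 2β = 171.5665°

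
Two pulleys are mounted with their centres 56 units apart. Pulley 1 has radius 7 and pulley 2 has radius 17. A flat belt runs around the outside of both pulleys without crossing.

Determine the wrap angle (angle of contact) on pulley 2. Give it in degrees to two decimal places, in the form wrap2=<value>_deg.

wrap2=200.57_deg

open belt: β = asin((r2−r1)/C) = asin(10/56) = 10.2866°
wrap1 = π − 2β = 159.4269°
wrap2 = π + 2β = 200.5731°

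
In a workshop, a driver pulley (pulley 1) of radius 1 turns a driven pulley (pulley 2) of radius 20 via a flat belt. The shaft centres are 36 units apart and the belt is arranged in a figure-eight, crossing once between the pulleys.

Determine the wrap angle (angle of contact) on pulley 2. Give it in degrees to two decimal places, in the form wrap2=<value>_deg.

crossed belt: β = asin((r1+r2)/C) = asin(21/36) = 35.6853°
wrap1 = wrap2 = π + 2β = 251.3707°

wrap2=251.37_deg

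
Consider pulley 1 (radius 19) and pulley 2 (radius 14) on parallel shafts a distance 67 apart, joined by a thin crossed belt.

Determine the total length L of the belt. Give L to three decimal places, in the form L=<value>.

crossed belt: β = asin((r1+r2)/C) = asin(33/67) = 29.5075°
wrap1 = wrap2 = π + 2β = 239.0150°
tangent length = C·cosβ = 58.3095
L = (r1+r2)·wrap + 2·C·cosβ = 33·4.1716 + 2·58.3095 = 254.2818

L=254.282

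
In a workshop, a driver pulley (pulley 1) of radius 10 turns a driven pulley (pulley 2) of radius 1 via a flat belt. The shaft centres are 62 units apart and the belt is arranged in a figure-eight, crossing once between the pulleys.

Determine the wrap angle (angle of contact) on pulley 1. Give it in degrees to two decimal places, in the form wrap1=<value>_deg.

crossed belt: β = asin((r1+r2)/C) = asin(11/62) = 10.2195°
wrap1 = wrap2 = π + 2β = 200.4390°

wrap1=200.44_deg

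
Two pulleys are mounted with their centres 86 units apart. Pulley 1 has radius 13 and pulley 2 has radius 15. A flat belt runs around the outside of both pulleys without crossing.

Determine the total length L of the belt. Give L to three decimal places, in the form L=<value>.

L=260.011

open belt: β = asin((r2−r1)/C) = asin(2/86) = 1.3326°
wrap1 = π − 2β = 177.3348°
wrap2 = π + 2β = 182.6652°
tangent length = C·cosβ = 85.9767
L = r1·wrap1 + r2·wrap2 + 2·C·cosβ = 13·3.0951 + 15·3.1881 + 2·85.9767 = 260.0111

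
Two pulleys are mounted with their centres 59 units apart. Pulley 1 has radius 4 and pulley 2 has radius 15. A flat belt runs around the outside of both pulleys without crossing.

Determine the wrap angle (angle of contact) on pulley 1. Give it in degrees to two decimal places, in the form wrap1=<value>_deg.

wrap1=158.51_deg

open belt: β = asin((r2−r1)/C) = asin(11/59) = 10.7451°
wrap1 = π − 2β = 158.5097°
wrap2 = π + 2β = 201.4903°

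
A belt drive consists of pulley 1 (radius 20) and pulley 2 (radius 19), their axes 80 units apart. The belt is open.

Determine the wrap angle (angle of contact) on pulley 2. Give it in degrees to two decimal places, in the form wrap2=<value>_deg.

wrap2=178.57_deg

open belt: β = asin((r2−r1)/C) = asin(-1/80) = -0.7162°
wrap1 = π − 2β = 181.4324°
wrap2 = π + 2β = 178.5676°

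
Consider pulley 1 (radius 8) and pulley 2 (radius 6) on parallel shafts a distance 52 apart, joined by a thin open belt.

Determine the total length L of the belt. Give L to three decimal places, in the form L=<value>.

open belt: β = asin((r2−r1)/C) = asin(-2/52) = -2.2042°
wrap1 = π − 2β = 184.4085°
wrap2 = π + 2β = 175.5915°
tangent length = C·cosβ = 51.9615
L = r1·wrap1 + r2·wrap2 + 2·C·cosβ = 8·3.2185 + 6·3.0647 + 2·51.9615 = 148.0592

L=148.059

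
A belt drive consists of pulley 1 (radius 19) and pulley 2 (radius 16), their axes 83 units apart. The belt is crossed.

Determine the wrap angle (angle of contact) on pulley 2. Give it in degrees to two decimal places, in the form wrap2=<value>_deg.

crossed belt: β = asin((r1+r2)/C) = asin(35/83) = 24.9411°
wrap1 = wrap2 = π + 2β = 229.8822°

wrap2=229.88_deg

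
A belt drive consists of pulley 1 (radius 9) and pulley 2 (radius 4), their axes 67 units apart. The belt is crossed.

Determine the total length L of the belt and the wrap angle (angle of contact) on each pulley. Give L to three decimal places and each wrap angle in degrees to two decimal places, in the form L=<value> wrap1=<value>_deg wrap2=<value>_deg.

crossed belt: β = asin((r1+r2)/C) = asin(13/67) = 11.1881°
wrap1 = wrap2 = π + 2β = 202.3761°
tangent length = C·cosβ = 65.7267
L = (r1+r2)·wrap + 2·C·cosβ = 13·3.5321 + 2·65.7267 = 177.3711

L=177.371 wrap1=202.38_deg wrap2=202.38_deg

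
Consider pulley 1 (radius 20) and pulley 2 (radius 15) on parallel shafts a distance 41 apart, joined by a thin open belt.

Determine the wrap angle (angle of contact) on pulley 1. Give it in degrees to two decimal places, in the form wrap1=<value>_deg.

wrap1=194.01_deg

open belt: β = asin((r2−r1)/C) = asin(-5/41) = -7.0047°
wrap1 = π − 2β = 194.0095°
wrap2 = π + 2β = 165.9905°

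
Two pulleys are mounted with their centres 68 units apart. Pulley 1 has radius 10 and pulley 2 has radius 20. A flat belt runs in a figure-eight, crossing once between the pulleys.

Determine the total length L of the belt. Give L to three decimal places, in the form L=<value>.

crossed belt: β = asin((r1+r2)/C) = asin(30/68) = 26.1790°
wrap1 = wrap2 = π + 2β = 232.3579°
tangent length = C·cosβ = 61.0246
L = (r1+r2)·wrap + 2·C·cosβ = 30·4.0554 + 2·61.0246 = 243.7115

L=243.712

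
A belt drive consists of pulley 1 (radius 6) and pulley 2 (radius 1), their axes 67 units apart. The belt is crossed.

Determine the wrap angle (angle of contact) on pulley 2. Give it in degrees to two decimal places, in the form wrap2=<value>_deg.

wrap2=191.99_deg

crossed belt: β = asin((r1+r2)/C) = asin(7/67) = 5.9971°
wrap1 = wrap2 = π + 2β = 191.9941°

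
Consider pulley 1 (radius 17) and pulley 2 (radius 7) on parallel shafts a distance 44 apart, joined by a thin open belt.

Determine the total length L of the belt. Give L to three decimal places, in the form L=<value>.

open belt: β = asin((r2−r1)/C) = asin(-10/44) = -13.1366°
wrap1 = π − 2β = 206.2731°
wrap2 = π + 2β = 153.7269°
tangent length = C·cosβ = 42.8486
L = r1·wrap1 + r2·wrap2 + 2·C·cosβ = 17·3.6001 + 7·2.6830 + 2·42.8486 = 165.6809

L=165.681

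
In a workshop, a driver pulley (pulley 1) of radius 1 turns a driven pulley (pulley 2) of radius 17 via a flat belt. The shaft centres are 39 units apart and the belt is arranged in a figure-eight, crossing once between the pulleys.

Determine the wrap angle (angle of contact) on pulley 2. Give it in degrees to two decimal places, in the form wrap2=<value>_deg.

crossed belt: β = asin((r1+r2)/C) = asin(18/39) = 27.4864°
wrap1 = wrap2 = π + 2β = 234.9729°

wrap2=234.97_deg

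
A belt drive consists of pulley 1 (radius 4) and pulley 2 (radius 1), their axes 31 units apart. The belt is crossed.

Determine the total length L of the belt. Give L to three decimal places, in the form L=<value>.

crossed belt: β = asin((r1+r2)/C) = asin(5/31) = 9.2818°
wrap1 = wrap2 = π + 2β = 198.5636°
tangent length = C·cosβ = 30.5941
L = (r1+r2)·wrap + 2·C·cosβ = 5·3.4656 + 2·30.5941 = 78.5162

L=78.516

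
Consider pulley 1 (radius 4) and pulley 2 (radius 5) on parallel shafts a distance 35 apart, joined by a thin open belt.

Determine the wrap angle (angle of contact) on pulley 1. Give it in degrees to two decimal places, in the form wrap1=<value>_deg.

wrap1=176.73_deg

open belt: β = asin((r2−r1)/C) = asin(1/35) = 1.6372°
wrap1 = π − 2β = 176.7255°
wrap2 = π + 2β = 183.2745°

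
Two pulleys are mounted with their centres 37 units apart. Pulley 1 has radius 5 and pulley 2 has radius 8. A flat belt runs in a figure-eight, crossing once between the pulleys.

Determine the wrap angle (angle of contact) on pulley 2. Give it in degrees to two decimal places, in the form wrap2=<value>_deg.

wrap2=221.14_deg

crossed belt: β = asin((r1+r2)/C) = asin(13/37) = 20.5700°
wrap1 = wrap2 = π + 2β = 221.1400°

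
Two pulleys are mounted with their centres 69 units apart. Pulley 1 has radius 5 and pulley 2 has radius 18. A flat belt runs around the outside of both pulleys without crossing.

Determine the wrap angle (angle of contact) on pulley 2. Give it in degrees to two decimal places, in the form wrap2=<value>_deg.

open belt: β = asin((r2−r1)/C) = asin(13/69) = 10.8598°
wrap1 = π − 2β = 158.2805°
wrap2 = π + 2β = 201.7195°

wrap2=201.72_deg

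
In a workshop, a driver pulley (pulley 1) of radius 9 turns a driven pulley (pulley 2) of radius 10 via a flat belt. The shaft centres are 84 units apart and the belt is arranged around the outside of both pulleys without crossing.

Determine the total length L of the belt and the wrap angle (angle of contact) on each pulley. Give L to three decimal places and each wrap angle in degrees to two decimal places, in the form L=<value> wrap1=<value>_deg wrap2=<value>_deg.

open belt: β = asin((r2−r1)/C) = asin(1/84) = 0.6821°
wrap1 = π − 2β = 178.6358°
wrap2 = π + 2β = 181.3642°
tangent length = C·cosβ = 83.9940
L = r1·wrap1 + r2·wrap2 + 2·C·cosβ = 9·3.1178 + 10·3.1654 + 2·83.9940 = 227.7022

L=227.702 wrap1=178.64_deg wrap2=181.36_deg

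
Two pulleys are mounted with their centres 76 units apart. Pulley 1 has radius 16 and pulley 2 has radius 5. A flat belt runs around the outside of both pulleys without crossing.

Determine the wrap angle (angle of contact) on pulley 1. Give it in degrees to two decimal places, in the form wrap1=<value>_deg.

open belt: β = asin((r2−r1)/C) = asin(-11/76) = -8.3220°
wrap1 = π − 2β = 196.6441°
wrap2 = π + 2β = 163.3559°

wrap1=196.64_deg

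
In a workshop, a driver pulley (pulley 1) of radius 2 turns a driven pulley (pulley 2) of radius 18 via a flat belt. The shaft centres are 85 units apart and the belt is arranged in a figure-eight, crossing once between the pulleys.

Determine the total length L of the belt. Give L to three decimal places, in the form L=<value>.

L=237.560

crossed belt: β = asin((r1+r2)/C) = asin(20/85) = 13.6090°
wrap1 = wrap2 = π + 2β = 207.2179°
tangent length = C·cosβ = 82.6136
L = (r1+r2)·wrap + 2·C·cosβ = 20·3.6166 + 2·82.6136 = 237.5598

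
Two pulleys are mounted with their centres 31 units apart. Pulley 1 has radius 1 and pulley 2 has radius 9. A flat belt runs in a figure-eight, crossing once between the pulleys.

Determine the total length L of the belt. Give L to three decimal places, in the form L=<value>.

crossed belt: β = asin((r1+r2)/C) = asin(10/31) = 18.8191°
wrap1 = wrap2 = π + 2β = 217.6381°
tangent length = C·cosβ = 29.3428
L = (r1+r2)·wrap + 2·C·cosβ = 10·3.7985 + 2·29.3428 = 96.6706

L=96.671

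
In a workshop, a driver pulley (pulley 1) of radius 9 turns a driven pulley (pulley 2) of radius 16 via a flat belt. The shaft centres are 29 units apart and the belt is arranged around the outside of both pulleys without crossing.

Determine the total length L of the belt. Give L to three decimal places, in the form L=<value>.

open belt: β = asin((r2−r1)/C) = asin(7/29) = 13.9680°
wrap1 = π − 2β = 152.0641°
wrap2 = π + 2β = 207.9359°
tangent length = C·cosβ = 28.1425
L = r1·wrap1 + r2·wrap2 + 2·C·cosβ = 9·2.6540 + 16·3.6292 + 2·28.1425 = 138.2378

L=138.238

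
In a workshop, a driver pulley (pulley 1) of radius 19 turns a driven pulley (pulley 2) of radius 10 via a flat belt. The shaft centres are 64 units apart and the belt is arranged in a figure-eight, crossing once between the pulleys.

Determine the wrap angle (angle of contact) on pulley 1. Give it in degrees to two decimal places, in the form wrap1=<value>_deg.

crossed belt: β = asin((r1+r2)/C) = asin(29/64) = 26.9444°
wrap1 = wrap2 = π + 2β = 233.8887°

wrap1=233.89_deg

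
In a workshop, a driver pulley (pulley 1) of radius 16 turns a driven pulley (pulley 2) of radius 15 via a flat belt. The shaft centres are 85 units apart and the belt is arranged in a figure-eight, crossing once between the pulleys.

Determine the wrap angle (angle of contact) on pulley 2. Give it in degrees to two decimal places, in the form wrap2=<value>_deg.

crossed belt: β = asin((r1+r2)/C) = asin(31/85) = 21.3895°
wrap1 = wrap2 = π + 2β = 222.7790°

wrap2=222.78_deg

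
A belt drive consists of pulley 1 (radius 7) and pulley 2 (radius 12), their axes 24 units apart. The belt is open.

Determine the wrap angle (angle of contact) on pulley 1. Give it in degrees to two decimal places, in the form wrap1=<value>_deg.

wrap1=155.95_deg

open belt: β = asin((r2−r1)/C) = asin(5/24) = 12.0247°
wrap1 = π − 2β = 155.9506°
wrap2 = π + 2β = 204.0494°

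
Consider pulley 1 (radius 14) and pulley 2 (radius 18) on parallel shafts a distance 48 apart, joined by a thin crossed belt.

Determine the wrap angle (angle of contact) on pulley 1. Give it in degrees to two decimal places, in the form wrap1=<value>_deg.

wrap1=263.62_deg

crossed belt: β = asin((r1+r2)/C) = asin(32/48) = 41.8103°
wrap1 = wrap2 = π + 2β = 263.6206°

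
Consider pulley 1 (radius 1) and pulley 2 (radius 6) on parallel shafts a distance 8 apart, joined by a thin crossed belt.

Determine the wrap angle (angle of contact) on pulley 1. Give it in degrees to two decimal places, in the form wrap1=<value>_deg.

crossed belt: β = asin((r1+r2)/C) = asin(7/8) = 61.0450°
wrap1 = wrap2 = π + 2β = 302.0900°

wrap1=302.09_deg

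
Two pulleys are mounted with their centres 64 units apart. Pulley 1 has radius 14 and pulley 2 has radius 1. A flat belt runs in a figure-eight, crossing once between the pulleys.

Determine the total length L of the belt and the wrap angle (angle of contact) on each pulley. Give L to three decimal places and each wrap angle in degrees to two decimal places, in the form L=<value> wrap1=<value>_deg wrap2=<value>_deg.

L=178.656 wrap1=207.11_deg wrap2=207.11_deg

crossed belt: β = asin((r1+r2)/C) = asin(15/64) = 13.5548°
wrap1 = wrap2 = π + 2β = 207.1096°
tangent length = C·cosβ = 62.2174
L = (r1+r2)·wrap + 2·C·cosβ = 15·3.6147 + 2·62.2174 = 178.6559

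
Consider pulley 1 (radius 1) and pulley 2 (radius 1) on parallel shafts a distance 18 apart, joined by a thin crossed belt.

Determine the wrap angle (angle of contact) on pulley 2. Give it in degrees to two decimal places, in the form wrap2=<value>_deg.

wrap2=192.76_deg

crossed belt: β = asin((r1+r2)/C) = asin(2/18) = 6.3794°
wrap1 = wrap2 = π + 2β = 192.7587°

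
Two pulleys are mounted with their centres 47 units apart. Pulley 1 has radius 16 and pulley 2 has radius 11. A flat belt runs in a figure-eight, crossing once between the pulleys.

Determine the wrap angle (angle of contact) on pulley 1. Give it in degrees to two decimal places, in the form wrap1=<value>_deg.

wrap1=250.12_deg

crossed belt: β = asin((r1+r2)/C) = asin(27/47) = 35.0624°
wrap1 = wrap2 = π + 2β = 250.1248°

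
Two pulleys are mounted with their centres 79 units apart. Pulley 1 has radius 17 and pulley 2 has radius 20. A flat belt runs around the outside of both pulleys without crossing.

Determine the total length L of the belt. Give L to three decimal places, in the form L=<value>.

L=274.353

open belt: β = asin((r2−r1)/C) = asin(3/79) = 2.1763°
wrap1 = π − 2β = 175.6474°
wrap2 = π + 2β = 184.3526°
tangent length = C·cosβ = 78.9430
L = r1·wrap1 + r2·wrap2 + 2·C·cosβ = 17·3.0656 + 20·3.2176 + 2·78.9430 = 274.3529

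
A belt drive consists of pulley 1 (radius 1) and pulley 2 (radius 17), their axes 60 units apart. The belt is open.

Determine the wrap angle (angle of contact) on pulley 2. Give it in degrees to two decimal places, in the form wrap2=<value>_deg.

open belt: β = asin((r2−r1)/C) = asin(16/60) = 15.4660°
wrap1 = π − 2β = 149.0680°
wrap2 = π + 2β = 210.9320°

wrap2=210.93_deg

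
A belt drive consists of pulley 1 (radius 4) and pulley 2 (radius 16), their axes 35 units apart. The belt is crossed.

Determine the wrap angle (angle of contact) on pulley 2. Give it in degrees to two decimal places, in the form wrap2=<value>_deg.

crossed belt: β = asin((r1+r2)/C) = asin(20/35) = 34.8499°
wrap1 = wrap2 = π + 2β = 249.6998°

wrap2=249.70_deg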